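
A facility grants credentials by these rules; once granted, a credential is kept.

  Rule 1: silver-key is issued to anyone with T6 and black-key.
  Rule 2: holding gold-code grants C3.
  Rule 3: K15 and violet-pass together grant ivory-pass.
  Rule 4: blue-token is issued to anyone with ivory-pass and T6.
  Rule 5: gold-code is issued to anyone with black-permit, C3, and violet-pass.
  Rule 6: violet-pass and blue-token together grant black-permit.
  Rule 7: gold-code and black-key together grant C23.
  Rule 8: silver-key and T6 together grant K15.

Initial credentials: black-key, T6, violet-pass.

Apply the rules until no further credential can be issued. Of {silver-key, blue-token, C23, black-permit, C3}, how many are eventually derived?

Holding T6 and black-key grants silver-key (Rule 1).
Holding silver-key and T6 grants K15 (Rule 8).
Holding K15 and violet-pass grants ivory-pass (Rule 3).
Holding ivory-pass and T6 grants blue-token (Rule 4).
Holding violet-pass and blue-token grants black-permit (Rule 6).
silver-key: reached.
blue-token: reached.
C23 would need gold-code and black-key (Rule 7), but gold-code is never granted.
black-permit: reached.
C3 would need gold-code (Rule 2), but gold-code is never granted.
Reached: silver-key, blue-token, and black-permit — 3 of the 5.

3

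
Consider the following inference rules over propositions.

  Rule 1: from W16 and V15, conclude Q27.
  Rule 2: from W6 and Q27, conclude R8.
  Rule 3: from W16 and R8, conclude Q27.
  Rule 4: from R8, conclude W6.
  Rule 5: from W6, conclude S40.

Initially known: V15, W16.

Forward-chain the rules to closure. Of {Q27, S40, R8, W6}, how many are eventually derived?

W16 and V15 hold, so Q27 follows (Rule 1).
Q27: reached.
S40 would need W6 (Rule 5), but W6 is never established.
R8 would need W6 and Q27 (Rule 2), but W6 is never established.
W6 would need R8 (Rule 4), but R8 is never established.
Reached: Q27 — 1 of the 4.

1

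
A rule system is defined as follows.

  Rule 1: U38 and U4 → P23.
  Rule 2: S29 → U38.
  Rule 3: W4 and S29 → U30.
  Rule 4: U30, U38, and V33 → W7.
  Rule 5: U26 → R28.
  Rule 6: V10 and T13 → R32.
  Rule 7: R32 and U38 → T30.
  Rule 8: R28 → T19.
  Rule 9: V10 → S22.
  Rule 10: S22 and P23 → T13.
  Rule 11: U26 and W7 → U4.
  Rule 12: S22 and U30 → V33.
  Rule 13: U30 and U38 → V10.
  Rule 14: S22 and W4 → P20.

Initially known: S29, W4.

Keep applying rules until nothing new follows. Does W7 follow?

Yes

From W4 and S29, Rule 3 gives U30.
From S29, Rule 2 gives U38.
U30 and U38 hold, so V10 follows (Rule 13).
V10 holds, so S22 follows (Rule 9).
S22 and U30 hold, so V33 follows (Rule 12).
U30, U38, and V33 hold, so W7 follows (Rule 4).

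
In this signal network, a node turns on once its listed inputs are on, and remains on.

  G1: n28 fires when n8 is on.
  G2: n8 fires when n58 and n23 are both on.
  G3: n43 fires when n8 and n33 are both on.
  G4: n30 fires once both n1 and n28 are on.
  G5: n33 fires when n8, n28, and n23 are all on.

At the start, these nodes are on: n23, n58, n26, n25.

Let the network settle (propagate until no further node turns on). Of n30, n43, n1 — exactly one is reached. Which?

n43

n58 and n23 are on, so n8 fires (G2).
G1: n8 on → n28 on.
G5: n8, n28, and n23 on → n33 on.
n8 and n33 are on, so n43 fires (G3).
n30 would need n1 and n28 (G4), but n1 never turns on. No rule produces n1, and it is not given.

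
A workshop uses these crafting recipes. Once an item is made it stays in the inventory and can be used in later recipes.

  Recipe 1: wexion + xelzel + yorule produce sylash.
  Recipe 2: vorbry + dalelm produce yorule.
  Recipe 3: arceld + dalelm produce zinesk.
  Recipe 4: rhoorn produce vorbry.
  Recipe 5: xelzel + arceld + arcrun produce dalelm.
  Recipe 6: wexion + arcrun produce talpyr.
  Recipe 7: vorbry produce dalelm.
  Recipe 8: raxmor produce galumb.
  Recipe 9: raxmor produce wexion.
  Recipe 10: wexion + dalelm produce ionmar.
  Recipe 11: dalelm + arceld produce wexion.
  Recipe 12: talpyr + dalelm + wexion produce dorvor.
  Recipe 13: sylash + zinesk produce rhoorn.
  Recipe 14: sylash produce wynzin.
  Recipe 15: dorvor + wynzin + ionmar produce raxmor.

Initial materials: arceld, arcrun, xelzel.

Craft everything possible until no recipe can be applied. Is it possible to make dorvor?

Using Recipe 5, xelzel, arceld, and arcrun make dalelm.
Using Recipe 11, dalelm and arceld make wexion.
wexion + arcrun → talpyr (Recipe 6).
Using Recipe 12, talpyr, dalelm, and wexion make dorvor.

Yes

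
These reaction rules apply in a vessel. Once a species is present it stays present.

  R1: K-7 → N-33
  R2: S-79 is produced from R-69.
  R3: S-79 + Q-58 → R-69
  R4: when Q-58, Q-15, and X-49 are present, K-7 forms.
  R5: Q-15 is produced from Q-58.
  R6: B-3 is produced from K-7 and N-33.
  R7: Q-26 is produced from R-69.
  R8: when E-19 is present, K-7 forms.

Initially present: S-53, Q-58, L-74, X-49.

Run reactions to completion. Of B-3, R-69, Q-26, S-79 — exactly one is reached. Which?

Q-58 present → Q-15 forms (R5).
Q-58, Q-15, and X-49 present → K-7 forms (R4).
K-7 present → N-33 forms (R1).
K-7 and N-33 present → B-3 forms (R6).
S-79 would need R-69 (R2), but R-69 never forms. Q-26 would need R-69 (R7), but R-69 never forms. R-69 would need S-79 and Q-58 (R3), but S-79 never forms.

B-3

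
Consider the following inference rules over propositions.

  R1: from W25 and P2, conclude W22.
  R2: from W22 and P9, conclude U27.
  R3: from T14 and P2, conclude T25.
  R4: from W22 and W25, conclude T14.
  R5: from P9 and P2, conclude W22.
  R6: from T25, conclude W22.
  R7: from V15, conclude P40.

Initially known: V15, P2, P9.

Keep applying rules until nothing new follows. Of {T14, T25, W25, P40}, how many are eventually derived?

1

V15 holds, so P40 follows (R7).
T14 would need W22 and W25 (R4), but W25 is never established.
T25 would need T14 and P2 (R3), but T14 is never established.
No rule produces W25, and it is not given.
P40: reached.
Reached: P40 — 1 of the 4.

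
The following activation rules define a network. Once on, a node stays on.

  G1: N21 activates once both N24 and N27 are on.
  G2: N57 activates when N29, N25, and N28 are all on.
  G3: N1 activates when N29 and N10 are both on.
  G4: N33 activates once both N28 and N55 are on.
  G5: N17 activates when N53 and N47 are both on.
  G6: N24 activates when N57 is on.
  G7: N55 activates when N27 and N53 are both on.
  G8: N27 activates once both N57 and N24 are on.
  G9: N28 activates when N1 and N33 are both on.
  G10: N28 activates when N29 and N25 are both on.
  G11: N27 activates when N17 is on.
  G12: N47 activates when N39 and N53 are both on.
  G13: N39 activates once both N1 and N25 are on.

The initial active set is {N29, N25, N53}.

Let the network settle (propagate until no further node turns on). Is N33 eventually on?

Yes

N29 and N25 are on, so N28 activates (G10).
G2: N29, N25, and N28 on → N57 on.
G6: N57 on → N24 on.
G8: N57 and N24 on → N27 on.
G7: N27 and N53 on → N55 on.
G4: N28 and N55 on → N33 on.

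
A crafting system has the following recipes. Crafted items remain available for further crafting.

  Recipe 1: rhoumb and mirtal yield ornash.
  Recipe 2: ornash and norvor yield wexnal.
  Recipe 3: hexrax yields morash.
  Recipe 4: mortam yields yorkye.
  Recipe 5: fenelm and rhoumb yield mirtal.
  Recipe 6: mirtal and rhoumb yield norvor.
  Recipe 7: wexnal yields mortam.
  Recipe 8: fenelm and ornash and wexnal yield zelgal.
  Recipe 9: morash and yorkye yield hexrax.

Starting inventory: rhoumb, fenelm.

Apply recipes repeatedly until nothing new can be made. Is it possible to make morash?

No

morash would need hexrax (Recipe 3), but hexrax is never obtained.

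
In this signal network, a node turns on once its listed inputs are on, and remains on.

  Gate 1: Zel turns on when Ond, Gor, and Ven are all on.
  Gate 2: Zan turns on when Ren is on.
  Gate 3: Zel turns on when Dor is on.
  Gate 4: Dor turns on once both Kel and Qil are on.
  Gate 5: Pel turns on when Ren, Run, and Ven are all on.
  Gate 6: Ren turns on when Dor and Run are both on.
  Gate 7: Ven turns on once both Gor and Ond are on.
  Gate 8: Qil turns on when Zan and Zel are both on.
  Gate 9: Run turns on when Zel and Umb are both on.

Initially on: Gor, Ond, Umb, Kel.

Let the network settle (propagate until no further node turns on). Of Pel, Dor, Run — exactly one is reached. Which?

Run

Gor and Ond are on, so Ven turns on (Gate 7).
Ond, Gor, and Ven are on, so Zel turns on (Gate 1).
Gate 9: Zel and Umb on → Run on.
Pel would need Ren, Run, and Ven (Gate 5), but Ren never turns on. Dor would need Kel and Qil (Gate 4), but Qil never turns on.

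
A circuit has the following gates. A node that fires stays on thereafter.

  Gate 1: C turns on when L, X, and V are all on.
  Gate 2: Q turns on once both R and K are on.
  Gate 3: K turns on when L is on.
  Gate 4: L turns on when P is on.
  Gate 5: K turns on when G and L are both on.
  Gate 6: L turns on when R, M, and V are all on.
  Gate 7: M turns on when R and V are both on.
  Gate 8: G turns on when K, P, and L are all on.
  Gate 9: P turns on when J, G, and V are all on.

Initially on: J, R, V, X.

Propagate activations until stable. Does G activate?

No

G would need K, P, and L (Gate 8), but P never turns on.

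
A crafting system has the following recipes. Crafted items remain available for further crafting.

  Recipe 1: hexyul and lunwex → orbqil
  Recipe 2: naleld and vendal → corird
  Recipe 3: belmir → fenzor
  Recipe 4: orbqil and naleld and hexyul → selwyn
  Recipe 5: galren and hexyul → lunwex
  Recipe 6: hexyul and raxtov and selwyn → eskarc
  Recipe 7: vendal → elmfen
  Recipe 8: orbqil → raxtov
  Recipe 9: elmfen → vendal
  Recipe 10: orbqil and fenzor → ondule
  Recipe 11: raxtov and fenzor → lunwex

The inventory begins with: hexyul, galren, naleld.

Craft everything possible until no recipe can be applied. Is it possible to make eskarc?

Yes

galren and hexyul → lunwex (Recipe 5).
hexyul and lunwex → orbqil (Recipe 1).
orbqil and naleld and hexyul → selwyn (Recipe 4).
orbqil → raxtov (Recipe 8).
Using Recipe 6, hexyul, raxtov, and selwyn make eskarc.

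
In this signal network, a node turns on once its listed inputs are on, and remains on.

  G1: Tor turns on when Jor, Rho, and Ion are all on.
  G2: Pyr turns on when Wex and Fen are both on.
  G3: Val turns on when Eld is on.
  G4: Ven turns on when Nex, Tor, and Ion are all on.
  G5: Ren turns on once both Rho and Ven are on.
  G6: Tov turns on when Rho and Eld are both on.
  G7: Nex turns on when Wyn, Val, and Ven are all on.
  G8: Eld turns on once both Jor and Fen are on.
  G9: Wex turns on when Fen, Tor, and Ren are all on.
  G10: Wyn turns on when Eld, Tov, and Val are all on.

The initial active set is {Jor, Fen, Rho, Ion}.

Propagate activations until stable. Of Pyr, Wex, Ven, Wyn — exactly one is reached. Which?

Wyn

G8: Jor and Fen on → Eld on.
G6: Rho and Eld on → Tov on.
G3: Eld on → Val on.
Eld, Tov, and Val are on, so Wyn turns on (G10).
Wex would need Fen, Tor, and Ren (G9), but Ren never turns on. Pyr would need Wex and Fen (G2), but Wex never turns on. Ven would need Nex, Tor, and Ion (G4), but Nex never turns on.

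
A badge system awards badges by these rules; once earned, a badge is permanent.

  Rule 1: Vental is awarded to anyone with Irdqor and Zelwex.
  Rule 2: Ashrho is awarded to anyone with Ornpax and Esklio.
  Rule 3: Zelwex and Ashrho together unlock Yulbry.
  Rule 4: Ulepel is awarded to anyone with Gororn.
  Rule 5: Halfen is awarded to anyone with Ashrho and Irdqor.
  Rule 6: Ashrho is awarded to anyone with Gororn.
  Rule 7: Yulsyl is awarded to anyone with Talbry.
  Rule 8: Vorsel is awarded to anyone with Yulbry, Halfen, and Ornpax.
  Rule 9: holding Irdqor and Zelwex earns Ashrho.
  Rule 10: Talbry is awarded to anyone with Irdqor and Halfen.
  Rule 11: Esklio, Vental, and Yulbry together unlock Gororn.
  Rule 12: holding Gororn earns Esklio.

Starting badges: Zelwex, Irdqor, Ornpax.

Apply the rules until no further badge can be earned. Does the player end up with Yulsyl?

Yes

With Irdqor and Zelwex, Ashrho is earned (Rule 9).
With Ashrho and Irdqor, Halfen is earned (Rule 5).
With Irdqor and Halfen, Talbry is earned (Rule 10).
With Talbry, Yulsyl is earned (Rule 7).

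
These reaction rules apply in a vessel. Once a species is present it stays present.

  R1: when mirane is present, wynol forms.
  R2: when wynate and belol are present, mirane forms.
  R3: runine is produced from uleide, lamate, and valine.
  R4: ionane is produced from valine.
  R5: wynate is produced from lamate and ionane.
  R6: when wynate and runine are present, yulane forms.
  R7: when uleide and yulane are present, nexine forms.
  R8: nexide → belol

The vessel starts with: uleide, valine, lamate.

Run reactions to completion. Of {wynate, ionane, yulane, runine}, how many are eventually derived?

valine present → ionane forms (R4).
uleide, lamate, and valine present → runine forms (R3).
lamate and ionane present → wynate forms (R5).
wynate and runine present → yulane forms (R6).
wynate: reached.
ionane: reached.
yulane: reached.
runine: reached.
All 4 are reached.

4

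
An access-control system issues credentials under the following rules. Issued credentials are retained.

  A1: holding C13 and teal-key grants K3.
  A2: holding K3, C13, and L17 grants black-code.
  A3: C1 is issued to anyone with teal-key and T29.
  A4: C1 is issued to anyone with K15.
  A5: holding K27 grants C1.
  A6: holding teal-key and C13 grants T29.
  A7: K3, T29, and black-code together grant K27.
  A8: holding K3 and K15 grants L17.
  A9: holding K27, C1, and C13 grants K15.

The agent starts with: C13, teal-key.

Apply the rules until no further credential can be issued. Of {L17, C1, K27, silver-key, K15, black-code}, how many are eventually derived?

1

Holding teal-key and C13 grants T29 (A6).
Holding teal-key and T29 grants C1 (A3).
L17 would need K3 and K15 (A8), but K15 is never granted.
C1: reached.
K27 would need K3, T29, and black-code (A7), but black-code is never granted.
No rule produces silver-key, and it is not given.
K15 would need K27, C1, and C13 (A9), but K27 is never granted.
black-code would need K3, C13, and L17 (A2), but L17 is never granted.
Reached: C1 — 1 of the 6.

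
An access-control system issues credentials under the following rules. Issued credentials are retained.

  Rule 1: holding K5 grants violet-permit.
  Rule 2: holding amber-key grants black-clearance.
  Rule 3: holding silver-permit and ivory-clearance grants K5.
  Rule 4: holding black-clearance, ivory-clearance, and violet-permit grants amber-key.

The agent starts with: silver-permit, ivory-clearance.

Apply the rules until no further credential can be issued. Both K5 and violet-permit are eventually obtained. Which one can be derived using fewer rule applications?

K5

K5: Holding silver-permit and ivory-clearance grants K5 (Rule 3). [1 rule application]
violet-permit: Holding silver-permit and ivory-clearance grants K5 (Rule 3). Holding K5 grants violet-permit (Rule 1). [2 rule applications]
K5 needs fewer.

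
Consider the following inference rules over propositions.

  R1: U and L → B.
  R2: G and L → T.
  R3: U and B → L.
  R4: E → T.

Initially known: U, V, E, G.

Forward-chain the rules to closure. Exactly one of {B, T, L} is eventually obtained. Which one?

From E, R4 gives T.
B would need U and L (R1), but L is never established. L would need U and B (R3), but B is never established.

T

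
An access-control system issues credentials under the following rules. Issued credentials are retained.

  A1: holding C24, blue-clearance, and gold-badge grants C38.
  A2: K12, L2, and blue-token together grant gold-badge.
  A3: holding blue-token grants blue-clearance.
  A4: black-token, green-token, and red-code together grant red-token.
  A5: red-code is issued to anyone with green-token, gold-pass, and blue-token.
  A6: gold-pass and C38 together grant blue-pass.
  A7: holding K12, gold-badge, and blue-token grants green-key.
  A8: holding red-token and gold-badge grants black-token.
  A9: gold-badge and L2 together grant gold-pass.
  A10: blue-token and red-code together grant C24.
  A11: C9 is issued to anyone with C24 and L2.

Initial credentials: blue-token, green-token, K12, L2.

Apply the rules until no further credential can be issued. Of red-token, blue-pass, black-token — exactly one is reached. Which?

blue-pass

Holding K12, L2, and blue-token grants gold-badge (A2).
Holding blue-token grants blue-clearance (A3).
Holding gold-badge and L2 grants gold-pass (A9).
Holding green-token, gold-pass, and blue-token grants red-code (A5).
Holding blue-token and red-code grants C24 (A10).
Holding C24, blue-clearance, and gold-badge grants C38 (A1).
Holding gold-pass and C38 grants blue-pass (A6).
red-token would need black-token, green-token, and red-code (A4), but black-token is never granted. black-token would need red-token and gold-badge (A8), but red-token is never granted.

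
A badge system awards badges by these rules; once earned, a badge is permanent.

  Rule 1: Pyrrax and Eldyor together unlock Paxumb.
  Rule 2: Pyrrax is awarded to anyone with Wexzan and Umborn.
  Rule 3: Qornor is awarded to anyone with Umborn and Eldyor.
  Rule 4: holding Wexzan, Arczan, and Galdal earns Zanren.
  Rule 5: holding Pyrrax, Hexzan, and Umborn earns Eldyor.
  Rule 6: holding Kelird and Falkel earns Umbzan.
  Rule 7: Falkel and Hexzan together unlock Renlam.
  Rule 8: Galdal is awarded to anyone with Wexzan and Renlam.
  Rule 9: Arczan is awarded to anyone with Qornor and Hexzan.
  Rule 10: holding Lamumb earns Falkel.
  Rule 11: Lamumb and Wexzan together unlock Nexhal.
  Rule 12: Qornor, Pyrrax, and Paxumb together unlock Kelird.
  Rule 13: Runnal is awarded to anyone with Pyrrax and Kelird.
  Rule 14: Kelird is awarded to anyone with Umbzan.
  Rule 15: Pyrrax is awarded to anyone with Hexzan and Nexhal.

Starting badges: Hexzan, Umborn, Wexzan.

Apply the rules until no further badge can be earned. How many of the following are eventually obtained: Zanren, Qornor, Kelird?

With Wexzan and Umborn, Pyrrax is earned (Rule 2).
With Pyrrax, Hexzan, and Umborn, Eldyor is earned (Rule 5).
With Umborn and Eldyor, Qornor is earned (Rule 3).
With Pyrrax and Eldyor, Paxumb is earned (Rule 1).
With Qornor, Pyrrax, and Paxumb, Kelird is earned (Rule 12).
Zanren would need Wexzan, Arczan, and Galdal (Rule 4), but Galdal is never earned.
Qornor: reached.
Kelird: reached.
Reached: Qornor and Kelird — 2 of the 3.

2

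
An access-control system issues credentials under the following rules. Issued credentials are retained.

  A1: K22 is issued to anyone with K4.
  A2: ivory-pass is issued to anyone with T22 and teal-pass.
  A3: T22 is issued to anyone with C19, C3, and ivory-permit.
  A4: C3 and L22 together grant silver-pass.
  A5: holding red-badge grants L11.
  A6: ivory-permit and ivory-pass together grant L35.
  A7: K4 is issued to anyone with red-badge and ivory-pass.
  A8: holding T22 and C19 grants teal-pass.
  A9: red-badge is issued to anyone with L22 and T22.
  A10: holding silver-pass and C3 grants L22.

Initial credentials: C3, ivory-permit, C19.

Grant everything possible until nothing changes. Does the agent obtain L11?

L11 would need red-badge (A5), but red-badge is never granted.

No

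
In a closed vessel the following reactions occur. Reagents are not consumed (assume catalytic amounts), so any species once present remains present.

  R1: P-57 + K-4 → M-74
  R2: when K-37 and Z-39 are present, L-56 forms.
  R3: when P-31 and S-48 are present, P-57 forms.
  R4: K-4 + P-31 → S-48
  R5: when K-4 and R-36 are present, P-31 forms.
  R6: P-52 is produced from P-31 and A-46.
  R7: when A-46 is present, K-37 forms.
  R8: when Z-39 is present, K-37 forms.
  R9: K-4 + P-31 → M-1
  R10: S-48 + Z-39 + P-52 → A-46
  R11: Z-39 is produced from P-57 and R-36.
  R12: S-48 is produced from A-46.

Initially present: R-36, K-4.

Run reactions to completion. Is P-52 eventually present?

P-52 would need P-31 and A-46 (R6), but A-46 never forms.

No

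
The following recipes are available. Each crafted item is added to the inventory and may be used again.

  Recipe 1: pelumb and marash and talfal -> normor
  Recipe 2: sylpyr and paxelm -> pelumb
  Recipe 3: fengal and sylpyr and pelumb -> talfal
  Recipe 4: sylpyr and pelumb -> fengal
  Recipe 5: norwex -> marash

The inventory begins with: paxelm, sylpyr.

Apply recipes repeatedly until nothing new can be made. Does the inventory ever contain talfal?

sylpyr and paxelm -> pelumb (Recipe 2).
sylpyr and pelumb -> fengal (Recipe 4).
Using Recipe 3, fengal, sylpyr, and pelumb make talfal.

Yes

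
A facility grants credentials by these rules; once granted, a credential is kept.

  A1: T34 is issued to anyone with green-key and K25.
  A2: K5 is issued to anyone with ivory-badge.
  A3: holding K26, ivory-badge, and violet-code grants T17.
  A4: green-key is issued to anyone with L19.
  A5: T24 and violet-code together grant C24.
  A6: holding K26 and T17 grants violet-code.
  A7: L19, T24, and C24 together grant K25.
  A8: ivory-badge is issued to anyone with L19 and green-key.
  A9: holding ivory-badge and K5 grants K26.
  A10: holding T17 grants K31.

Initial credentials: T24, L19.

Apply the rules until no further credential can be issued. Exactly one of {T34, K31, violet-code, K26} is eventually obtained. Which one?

Holding L19 grants green-key (A4).
Holding L19 and green-key grants ivory-badge (A8).
Holding ivory-badge grants K5 (A2).
Holding ivory-badge and K5 grants K26 (A9).
K31 would need T17 (A10), but T17 is never granted. violet-code would need K26 and T17 (A6), but T17 is never granted. T34 would need green-key and K25 (A1), but K25 is never granted.

K26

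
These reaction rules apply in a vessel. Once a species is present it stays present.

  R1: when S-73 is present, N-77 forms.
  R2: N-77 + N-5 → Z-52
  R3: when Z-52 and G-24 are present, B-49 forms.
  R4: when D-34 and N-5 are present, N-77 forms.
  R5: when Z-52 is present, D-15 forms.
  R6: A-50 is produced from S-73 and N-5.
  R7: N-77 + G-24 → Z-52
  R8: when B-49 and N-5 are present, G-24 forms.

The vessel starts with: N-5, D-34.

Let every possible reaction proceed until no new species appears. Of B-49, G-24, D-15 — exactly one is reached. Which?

D-34 and N-5 present → N-77 forms (R4).
N-77 and N-5 present → Z-52 forms (R2).
Z-52 present → D-15 forms (R5).
B-49 would need Z-52 and G-24 (R3), but G-24 never forms. G-24 would need B-49 and N-5 (R8), but B-49 never forms.

D-15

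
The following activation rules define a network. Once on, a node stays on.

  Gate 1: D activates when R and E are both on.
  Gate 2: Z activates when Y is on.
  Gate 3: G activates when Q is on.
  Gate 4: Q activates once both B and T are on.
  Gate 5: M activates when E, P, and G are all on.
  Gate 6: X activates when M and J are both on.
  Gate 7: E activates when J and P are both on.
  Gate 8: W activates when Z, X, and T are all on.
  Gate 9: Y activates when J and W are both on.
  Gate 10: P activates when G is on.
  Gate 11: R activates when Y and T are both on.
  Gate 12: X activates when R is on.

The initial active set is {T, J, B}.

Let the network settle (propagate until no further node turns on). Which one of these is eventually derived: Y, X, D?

X

B and T are on, so Q activates (Gate 4).
Q is on, so G activates (Gate 3).
G is on, so P activates (Gate 10).
J and P are on, so E activates (Gate 7).
E, P, and G are on, so M activates (Gate 5).
M and J are on, so X activates (Gate 6).
Y would need J and W (Gate 9), but W never turns on. D would need R and E (Gate 1), but R never turns on.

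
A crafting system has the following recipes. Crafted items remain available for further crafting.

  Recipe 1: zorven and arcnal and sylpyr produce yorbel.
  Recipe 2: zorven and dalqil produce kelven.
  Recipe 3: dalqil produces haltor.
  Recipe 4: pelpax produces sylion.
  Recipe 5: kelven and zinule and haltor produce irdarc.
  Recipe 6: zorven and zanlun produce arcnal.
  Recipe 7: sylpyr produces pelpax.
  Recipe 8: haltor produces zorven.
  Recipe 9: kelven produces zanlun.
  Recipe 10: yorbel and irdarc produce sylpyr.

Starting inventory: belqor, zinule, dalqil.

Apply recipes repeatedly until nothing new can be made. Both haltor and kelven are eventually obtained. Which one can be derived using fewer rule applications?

haltor

haltor: dalqil → haltor (Recipe 3). [1 rule application]
kelven: dalqil → haltor (Recipe 3). Using Recipe 8, haltor makes zorven. Using Recipe 2, zorven and dalqil make kelven. [3 rule applications]
haltor needs fewer.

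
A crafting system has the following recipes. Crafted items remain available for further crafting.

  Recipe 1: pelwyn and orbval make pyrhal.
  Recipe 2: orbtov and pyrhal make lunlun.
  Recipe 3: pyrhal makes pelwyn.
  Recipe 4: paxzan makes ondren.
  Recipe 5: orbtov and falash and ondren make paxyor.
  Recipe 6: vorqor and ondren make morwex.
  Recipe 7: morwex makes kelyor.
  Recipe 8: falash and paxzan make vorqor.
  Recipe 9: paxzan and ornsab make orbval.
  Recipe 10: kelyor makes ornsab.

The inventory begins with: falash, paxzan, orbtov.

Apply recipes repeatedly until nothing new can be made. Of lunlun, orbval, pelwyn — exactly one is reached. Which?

Using Recipe 8, falash and paxzan make vorqor.
paxzan → ondren (Recipe 4).
vorqor and ondren → morwex (Recipe 6).
Using Recipe 7, morwex makes kelyor.
kelyor → ornsab (Recipe 10).
Using Recipe 9, paxzan and ornsab make orbval.
lunlun would need orbtov and pyrhal (Recipe 2), but pyrhal is never obtained. pelwyn would need pyrhal (Recipe 3), but pyrhal is never obtained.

orbval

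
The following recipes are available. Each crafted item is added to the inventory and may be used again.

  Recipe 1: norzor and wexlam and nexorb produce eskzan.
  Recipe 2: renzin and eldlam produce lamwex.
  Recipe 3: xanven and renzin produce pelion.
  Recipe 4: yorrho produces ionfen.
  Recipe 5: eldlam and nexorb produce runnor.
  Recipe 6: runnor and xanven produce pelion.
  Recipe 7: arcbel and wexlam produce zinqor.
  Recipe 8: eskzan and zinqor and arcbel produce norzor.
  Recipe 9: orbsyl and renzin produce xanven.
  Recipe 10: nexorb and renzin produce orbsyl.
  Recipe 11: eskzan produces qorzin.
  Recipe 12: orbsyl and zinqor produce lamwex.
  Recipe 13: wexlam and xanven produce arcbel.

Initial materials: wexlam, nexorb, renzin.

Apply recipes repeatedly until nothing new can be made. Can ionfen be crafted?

ionfen would need yorrho (Recipe 4), but yorrho is never obtained.

No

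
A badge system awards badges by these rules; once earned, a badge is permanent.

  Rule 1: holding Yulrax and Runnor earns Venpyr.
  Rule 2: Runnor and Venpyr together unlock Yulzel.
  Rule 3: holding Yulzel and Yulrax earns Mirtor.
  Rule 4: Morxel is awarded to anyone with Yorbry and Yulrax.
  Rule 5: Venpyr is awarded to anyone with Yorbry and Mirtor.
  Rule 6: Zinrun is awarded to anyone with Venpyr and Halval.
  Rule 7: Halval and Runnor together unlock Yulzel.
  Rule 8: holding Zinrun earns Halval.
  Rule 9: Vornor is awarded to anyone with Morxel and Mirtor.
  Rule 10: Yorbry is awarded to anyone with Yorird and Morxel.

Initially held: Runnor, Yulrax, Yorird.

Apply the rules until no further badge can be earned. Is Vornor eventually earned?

No

Vornor would need Morxel and Mirtor (Rule 9), but Morxel is never earned.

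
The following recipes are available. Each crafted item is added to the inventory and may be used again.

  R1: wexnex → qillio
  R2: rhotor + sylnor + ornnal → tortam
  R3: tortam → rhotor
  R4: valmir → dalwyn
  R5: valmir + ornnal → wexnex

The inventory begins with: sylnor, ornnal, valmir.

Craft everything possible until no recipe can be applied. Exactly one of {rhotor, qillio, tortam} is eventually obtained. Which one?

qillio

valmir + ornnal → wexnex (R5).
Using R1, wexnex makes qillio.
tortam would need rhotor, sylnor, and ornnal (R2), but rhotor is never obtained. rhotor would need tortam (R3), but tortam is never obtained.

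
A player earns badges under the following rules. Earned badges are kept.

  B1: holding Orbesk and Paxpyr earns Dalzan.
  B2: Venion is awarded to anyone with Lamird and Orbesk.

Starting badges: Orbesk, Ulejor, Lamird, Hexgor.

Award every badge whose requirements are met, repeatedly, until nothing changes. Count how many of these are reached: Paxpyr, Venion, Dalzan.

With Lamird and Orbesk, Venion is earned (B2).
No rule produces Paxpyr, and it is not given.
Venion: reached.
Dalzan would need Orbesk and Paxpyr (B1), but Paxpyr is never earned.
Reached: Venion — 1 of the 3.

1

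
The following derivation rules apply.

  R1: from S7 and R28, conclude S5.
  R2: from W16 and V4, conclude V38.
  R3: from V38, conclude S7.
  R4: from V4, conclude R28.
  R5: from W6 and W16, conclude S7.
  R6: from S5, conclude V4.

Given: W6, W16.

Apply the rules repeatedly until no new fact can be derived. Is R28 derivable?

R28 would need V4 (R4), but V4 is never established.

No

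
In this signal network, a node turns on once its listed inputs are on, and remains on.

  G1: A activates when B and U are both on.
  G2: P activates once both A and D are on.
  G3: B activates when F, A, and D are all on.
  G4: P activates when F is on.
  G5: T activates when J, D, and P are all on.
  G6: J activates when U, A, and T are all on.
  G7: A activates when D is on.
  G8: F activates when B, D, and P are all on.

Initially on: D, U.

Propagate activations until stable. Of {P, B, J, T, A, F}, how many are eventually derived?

G7: D on → A on.
A and D are on, so P activates (G2).
P: reached.
B would need F, A, and D (G3), but F never turns on.
J would need U, A, and T (G6), but T never turns on.
T would need J, D, and P (G5), but J never turns on.
A: reached.
F would need B, D, and P (G8), but B never turns on.
Reached: P and A — 2 of the 6.

2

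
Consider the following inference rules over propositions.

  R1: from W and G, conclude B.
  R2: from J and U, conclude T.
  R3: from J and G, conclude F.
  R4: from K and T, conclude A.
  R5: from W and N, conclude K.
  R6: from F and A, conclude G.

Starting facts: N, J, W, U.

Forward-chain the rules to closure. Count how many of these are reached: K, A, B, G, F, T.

From W and N, R5 gives K.
J and U hold, so T follows (R2).
K and T hold, so A follows (R4).
K: reached.
A: reached.
B would need W and G (R1), but G is never established.
G would need F and A (R6), but F is never established.
F would need J and G (R3), but G is never established.
T: reached.
Reached: K, A, and T — 3 of the 6.

3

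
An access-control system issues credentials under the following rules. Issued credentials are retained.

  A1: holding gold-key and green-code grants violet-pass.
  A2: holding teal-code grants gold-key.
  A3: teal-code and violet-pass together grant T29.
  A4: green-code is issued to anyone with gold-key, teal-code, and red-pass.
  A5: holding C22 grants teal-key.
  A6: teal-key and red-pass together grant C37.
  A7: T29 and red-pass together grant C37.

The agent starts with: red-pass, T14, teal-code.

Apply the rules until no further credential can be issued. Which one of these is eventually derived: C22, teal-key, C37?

Holding teal-code grants gold-key (A2).
Holding gold-key, teal-code, and red-pass grants green-code (A4).
Holding gold-key and green-code grants violet-pass (A1).
Holding teal-code and violet-pass grants T29 (A3).
Holding T29 and red-pass grants C37 (A7).
No rule produces C22, and it is not given. teal-key would need C22 (A5), but C22 is never granted.

C37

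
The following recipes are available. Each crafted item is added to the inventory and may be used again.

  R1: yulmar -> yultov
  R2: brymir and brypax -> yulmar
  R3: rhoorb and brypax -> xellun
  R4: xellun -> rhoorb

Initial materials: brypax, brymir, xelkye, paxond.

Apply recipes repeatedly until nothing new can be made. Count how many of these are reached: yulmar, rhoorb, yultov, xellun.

2

Using R2, brymir and brypax make yulmar.
Using R1, yulmar makes yultov.
yulmar: reached.
rhoorb would need xellun (R4), but xellun is never obtained.
yultov: reached.
xellun would need rhoorb and brypax (R3), but rhoorb is never obtained.
Reached: yulmar and yultov — 2 of the 4.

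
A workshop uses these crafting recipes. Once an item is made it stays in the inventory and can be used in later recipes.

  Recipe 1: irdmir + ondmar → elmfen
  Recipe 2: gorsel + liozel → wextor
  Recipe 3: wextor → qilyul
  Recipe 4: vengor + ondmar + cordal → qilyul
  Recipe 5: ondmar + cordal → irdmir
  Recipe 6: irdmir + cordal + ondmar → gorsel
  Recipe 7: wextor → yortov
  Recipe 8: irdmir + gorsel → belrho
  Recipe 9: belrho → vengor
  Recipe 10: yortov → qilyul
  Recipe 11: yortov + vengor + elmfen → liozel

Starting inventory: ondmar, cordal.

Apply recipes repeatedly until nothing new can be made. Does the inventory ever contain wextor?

No

wextor would need gorsel and liozel (Recipe 2), but liozel is never obtained.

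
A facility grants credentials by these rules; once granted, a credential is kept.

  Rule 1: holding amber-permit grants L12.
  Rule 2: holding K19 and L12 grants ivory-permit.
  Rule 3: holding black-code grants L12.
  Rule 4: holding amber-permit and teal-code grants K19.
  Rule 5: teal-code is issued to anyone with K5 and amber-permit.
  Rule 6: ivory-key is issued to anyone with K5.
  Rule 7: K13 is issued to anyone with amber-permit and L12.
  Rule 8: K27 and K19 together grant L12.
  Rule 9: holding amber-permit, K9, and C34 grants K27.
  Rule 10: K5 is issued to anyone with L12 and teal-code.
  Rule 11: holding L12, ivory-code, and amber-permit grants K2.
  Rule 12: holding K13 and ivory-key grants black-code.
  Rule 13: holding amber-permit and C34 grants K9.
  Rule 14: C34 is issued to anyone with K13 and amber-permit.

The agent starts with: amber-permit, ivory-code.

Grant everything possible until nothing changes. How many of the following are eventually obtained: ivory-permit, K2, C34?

Holding amber-permit grants L12 (Rule 1).
Holding L12, ivory-code, and amber-permit grants K2 (Rule 11).
Holding amber-permit and L12 grants K13 (Rule 7).
Holding K13 and amber-permit grants C34 (Rule 14).
ivory-permit would need K19 and L12 (Rule 2), but K19 is never granted.
K2: reached.
C34: reached.
Reached: K2 and C34 — 2 of the 3.

2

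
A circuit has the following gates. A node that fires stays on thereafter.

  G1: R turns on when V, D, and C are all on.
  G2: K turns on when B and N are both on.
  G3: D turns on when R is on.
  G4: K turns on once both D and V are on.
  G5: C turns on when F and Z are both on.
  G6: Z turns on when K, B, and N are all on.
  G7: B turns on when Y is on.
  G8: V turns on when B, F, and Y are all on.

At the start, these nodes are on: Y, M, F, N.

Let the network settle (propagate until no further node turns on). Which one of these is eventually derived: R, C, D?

C

G7: Y on → B on.
B and N are on, so K turns on (G2).
K, B, and N are on, so Z turns on (G6).
F and Z are on, so C turns on (G5).
D would need R (G3), but R never turns on. R would need V, D, and C (G1), but D never turns on.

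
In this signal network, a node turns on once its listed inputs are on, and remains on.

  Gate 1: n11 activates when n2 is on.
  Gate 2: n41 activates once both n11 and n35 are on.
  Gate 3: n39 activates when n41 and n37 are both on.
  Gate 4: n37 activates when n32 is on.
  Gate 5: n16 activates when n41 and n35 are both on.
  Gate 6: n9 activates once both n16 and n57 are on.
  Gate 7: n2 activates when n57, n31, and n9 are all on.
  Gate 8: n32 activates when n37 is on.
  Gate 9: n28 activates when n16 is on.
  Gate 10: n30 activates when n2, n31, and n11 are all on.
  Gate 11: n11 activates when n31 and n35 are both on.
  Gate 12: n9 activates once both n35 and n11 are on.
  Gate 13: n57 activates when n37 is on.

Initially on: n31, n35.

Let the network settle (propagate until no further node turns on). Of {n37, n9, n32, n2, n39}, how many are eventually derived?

1

n31 and n35 are on, so n11 activates (Gate 11).
n35 and n11 are on, so n9 activates (Gate 12).
n37 would need n32 (Gate 4), but n32 never turns on.
n9: reached.
n32 would need n37 (Gate 8), but n37 never turns on.
n2 would need n57, n31, and n9 (Gate 7), but n57 never turns on.
n39 would need n41 and n37 (Gate 3), but n37 never turns on.
Reached: n9 — 1 of the 5.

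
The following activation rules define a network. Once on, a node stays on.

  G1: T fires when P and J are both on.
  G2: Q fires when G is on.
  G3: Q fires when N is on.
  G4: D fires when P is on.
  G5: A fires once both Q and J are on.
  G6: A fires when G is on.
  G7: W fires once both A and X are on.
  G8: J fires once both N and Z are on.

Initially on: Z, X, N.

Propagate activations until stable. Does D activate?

No

D would need P (G4), but P never turns on.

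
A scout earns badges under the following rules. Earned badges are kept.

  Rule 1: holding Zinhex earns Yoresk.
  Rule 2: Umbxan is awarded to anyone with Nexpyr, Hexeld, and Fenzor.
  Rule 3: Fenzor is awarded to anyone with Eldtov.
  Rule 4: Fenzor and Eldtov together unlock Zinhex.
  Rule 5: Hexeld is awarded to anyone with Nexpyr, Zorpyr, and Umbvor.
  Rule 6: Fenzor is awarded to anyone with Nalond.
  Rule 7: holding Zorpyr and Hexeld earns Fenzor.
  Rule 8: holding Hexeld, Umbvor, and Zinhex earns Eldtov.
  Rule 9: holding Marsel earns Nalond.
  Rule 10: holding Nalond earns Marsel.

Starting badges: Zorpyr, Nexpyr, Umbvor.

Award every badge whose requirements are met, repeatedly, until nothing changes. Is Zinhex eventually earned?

Zinhex would need Fenzor and Eldtov (Rule 4), but Eldtov is never earned.

No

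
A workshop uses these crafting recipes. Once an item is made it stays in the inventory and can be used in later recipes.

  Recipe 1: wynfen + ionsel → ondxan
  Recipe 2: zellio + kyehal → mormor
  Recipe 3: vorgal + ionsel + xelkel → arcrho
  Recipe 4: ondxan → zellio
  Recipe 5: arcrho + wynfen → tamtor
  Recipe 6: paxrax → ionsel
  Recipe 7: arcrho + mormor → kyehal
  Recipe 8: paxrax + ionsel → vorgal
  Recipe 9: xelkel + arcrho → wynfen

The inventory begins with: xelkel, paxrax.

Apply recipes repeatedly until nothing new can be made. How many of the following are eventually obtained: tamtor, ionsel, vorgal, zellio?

paxrax → ionsel (Recipe 6).
paxrax + ionsel → vorgal (Recipe 8).
Using Recipe 3, vorgal, ionsel, and xelkel make arcrho.
xelkel + arcrho → wynfen (Recipe 9).
arcrho + wynfen → tamtor (Recipe 5).
Using Recipe 1, wynfen and ionsel make ondxan.
Using Recipe 4, ondxan makes zellio.
tamtor: reached.
ionsel: reached.
vorgal: reached.
zellio: reached.
All 4 are reached.

4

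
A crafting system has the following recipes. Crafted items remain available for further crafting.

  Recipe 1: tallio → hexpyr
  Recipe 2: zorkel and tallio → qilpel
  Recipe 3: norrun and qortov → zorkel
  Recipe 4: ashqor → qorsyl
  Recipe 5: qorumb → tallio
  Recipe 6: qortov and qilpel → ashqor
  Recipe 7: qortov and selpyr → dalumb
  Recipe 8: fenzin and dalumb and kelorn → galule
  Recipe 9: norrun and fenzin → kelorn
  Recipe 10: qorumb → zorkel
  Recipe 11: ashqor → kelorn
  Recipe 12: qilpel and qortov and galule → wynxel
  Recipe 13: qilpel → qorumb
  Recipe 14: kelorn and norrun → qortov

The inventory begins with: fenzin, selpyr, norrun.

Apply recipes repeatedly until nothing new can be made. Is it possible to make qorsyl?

qorsyl would need ashqor (Recipe 4), but ashqor is never obtained.

No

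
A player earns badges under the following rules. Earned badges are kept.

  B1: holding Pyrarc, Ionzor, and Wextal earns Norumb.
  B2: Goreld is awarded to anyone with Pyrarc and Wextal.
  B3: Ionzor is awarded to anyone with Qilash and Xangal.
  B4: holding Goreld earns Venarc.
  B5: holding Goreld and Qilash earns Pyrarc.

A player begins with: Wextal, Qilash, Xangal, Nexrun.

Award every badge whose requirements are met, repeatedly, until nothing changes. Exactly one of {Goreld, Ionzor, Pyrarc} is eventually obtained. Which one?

With Qilash and Xangal, Ionzor is earned (B3).
Goreld would need Pyrarc and Wextal (B2), but Pyrarc is never earned. Pyrarc would need Goreld and Qilash (B5), but Goreld is never earned.

Ionzor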